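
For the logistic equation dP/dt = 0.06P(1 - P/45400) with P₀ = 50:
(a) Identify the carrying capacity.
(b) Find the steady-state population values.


Logistic ODE dP/dt = 0.06P(1 - P/45400) has equilibria where dP/dt = 0, i.e. P = 0 or P = 45400.
The coefficient (1 - P/K) = 0 when P = K, identifying K = 45400 as the carrying capacity.
(a) K = 45400; (b) equilibria P = 0 and P = 45400.


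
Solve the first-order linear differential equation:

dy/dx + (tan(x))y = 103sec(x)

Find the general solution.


P(x) = tan(x) ⇒ μ = e^(∫tan(x)dx) = sec(x).
(sec(x) y)' = 103sec²(x) ⇒ sec(x) y = 103tan(x) + C.
Multiply by cos(x): y = 103sin(x) + C·cos(x).


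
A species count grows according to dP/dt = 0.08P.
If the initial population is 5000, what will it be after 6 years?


The ODE dP/dt = 0.08P has solution P(t) = P(0)e^(0.08t).
Substitute P(0) = 5000 and t = 6: P(6) = 5000 e^(0.48) ≈ 8080.


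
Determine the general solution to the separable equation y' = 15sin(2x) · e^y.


Separate: e^(-y) dy = 15sin(2x) dx.
Integrate: -e^(-y) = -(15/2)cos(2x) + C₀.
Rearrange: e^(-y) = (15/2)cos(2x) + C.


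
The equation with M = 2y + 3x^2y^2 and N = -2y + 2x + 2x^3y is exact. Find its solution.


Check exactness: ∂M/∂y = 2 + 6x^2y and ∂N/∂x = 2 + 6x^2y; equal, so the equation is exact.
Integrate M with respect to x (treating y as constant): ∫M dx = 2xy + x^3y^2 + h(y).
Differentiate w.r.t. y and set equal to N: the x-dependent terms already match, leaving h'(y) = -2y. Integrate: h(y) = -y^2.
So F(x,y) = -y^2 + 2xy + x^3y^2.
General solution: -y^2 + 2xy + x^3y^2 = C.


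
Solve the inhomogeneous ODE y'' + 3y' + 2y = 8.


Characteristic roots of r² + 3r + 2 = 0 are -2, -1.
y_h = C₁e^(-2x) + C₂e^(-x).
Constant forcing; try y_p = A. Then 2A = 8 ⇒ A = 4.
General solution: y = C₁e^(-2x) + C₂e^(-x) + 4.


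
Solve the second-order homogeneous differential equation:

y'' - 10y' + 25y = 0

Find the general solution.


Characteristic equation: r² - 10r + 25 = 0, i.e. (r - 5)² = 0.
Repeated root r = 5; include an x factor for the second linearly independent solution.
General solution: y = (C₁ + C₂x)e^(5x).


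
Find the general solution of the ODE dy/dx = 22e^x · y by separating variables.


Separate variables: dy/y = 22e^x dx.
Integrate: ln|y| = 22e^x + C₀.
Exponentiate: y = Ce^(22e^x).


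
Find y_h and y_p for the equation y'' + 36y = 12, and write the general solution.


Homogeneous part: r² + 36 = 0 ⇒ r = ±6i, so y_h = C₁cos(6x) + C₂sin(6x).
Try constant y_p = A; plug in: 36A = 12 ⇒ A = 1/3.
General solution: y = C₁cos(6x) + C₂sin(6x) + 1/3.


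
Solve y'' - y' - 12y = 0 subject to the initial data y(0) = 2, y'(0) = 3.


Characteristic roots of r² - r - 12 = 0 are 4, -3.
General solution y = c₁ e^(4x) + c₂ e^(-3x).
Apply y(0) = 2: c₁ + c₂ = 2. Apply y'(0) = 3: 4 c₁ - 3 c₂ = 3.
Solve: c₁ = 9/7, c₂ = 5/7.
Particular solution: y = (9/7)e^(4x) + (5/7)e^(-3x).


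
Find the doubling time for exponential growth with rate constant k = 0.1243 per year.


Exponential growth: P(t) = P₀ e^(0.1243t). Set P(t)/P₀ = 2: e^(0.1243t) = 2.
Solve: t = ln(2)/0.1243 ≈ 5.58 years.


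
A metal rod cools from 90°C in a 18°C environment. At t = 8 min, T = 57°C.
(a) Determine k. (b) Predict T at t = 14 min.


Newton's law: T(t) = T_a + (T₀ - T_a)e^(-kt).
(a) Use T(8) = 57: (57 - 18)/(90 - 18) = e^(-k·8), so k = -ln(0.542)/8 ≈ 0.0766.
(b) Apply k to t = 14: T(14) = 18 + (72)e^(-1.073) ≈ 42.6°C.


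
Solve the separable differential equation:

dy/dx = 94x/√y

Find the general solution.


Separate: √y dy = 94x dx.
Integrate: (2/3)y^(3/2) = 47x² + C.


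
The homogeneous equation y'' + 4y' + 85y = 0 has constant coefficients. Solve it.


Characteristic equation: r² + 4r + 85 = 0.
Discriminant is negative; roots r = -2 ± 9i (complex conjugate pair).
General solution uses e^(α x)(C₁ cos(β x) + C₂ sin(β x)): y = e^(-2x)(C₁cos(9x) + C₂sin(9x)).


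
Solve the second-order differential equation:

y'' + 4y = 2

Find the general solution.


Homogeneous part: r² + 4 = 0 ⇒ r = ±2i, so y_h = C₁cos(2x) + C₂sin(2x).
Try constant y_p = A; plug in: 4A = 2 ⇒ A = 1/2.
General solution: y = C₁cos(2x) + C₂sin(2x) + 1/2.


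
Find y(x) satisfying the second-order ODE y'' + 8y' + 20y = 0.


Characteristic equation: r² + 8r + 20 = 0.
Discriminant is negative; roots r = -4 ± 2i (complex conjugate pair).
General solution uses e^(α x)(C₁ cos(β x) + C₂ sin(β x)): y = e^(-4x)(C₁cos(2x) + C₂sin(2x)).


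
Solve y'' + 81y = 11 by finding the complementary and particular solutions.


Homogeneous part: r² + 81 = 0 ⇒ r = ±9i, so y_h = C₁cos(9x) + C₂sin(9x).
Try constant y_p = A; plug in: 81A = 11 ⇒ A = 11/81.
General solution: y = C₁cos(9x) + C₂sin(9x) + 11/81.


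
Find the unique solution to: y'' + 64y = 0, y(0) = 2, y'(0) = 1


Characteristic roots of r² + 64 = 0 are ±8i, so y = C₁cos(8x) + C₂sin(8x).
Apply y(0) = 2: C₁ = 2. Differentiate and apply y'(0) = 1: 8·C₂ = 1, so C₂ = 1/8.
Particular solution: y = 2cos(8x) + (1/8)sin(8x).


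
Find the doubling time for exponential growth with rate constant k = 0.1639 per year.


Exponential growth: P(t) = P₀ e^(0.1639t). Set P(t)/P₀ = 2: e^(0.1639t) = 2.
Solve: t = ln(2)/0.1639 ≈ 4.23 years.


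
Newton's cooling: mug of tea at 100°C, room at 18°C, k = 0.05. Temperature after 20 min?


Newton's law: dT/dt = -k(T - T_a) has solution T(t) = T_a + (T₀ - T_a)e^(-kt).
Plug in T_a = 18, T₀ = 100, k = 0.05, t = 20: T(20) = 18 + (82)e^(-1.00) ≈ 48.2°C.


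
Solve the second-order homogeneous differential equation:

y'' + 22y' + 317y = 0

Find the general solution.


Characteristic equation: r² + 22r + 317 = 0.
Discriminant is negative; roots r = -11 ± 14i (complex conjugate pair).
General solution uses e^(α x)(C₁ cos(β x) + C₂ sin(β x)): y = e^(-11x)(C₁cos(14x) + C₂sin(14x)).


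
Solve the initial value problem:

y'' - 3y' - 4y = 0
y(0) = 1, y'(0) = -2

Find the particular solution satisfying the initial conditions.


Characteristic roots of r² - 3r - 4 = 0 are -1, 4.
General solution y = c₁ e^(-x) + c₂ e^(4x).
Apply y(0) = 1: c₁ + c₂ = 1. Apply y'(0) = -2: -1 c₁ + 4 c₂ = -2.
Solve: c₁ = 6/5, c₂ = -1/5.
Particular solution: y = (6/5)e^(-x) - (1/5)e^(4x).


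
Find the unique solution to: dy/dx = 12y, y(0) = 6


General solution of y' = 12y is y = Ce^(12x).
Apply y(0) = 6: C = 6.
Particular solution: y = 6e^(12x).


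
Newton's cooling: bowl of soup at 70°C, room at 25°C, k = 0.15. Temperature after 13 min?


Newton's law: dT/dt = -k(T - T_a) has solution T(t) = T_a + (T₀ - T_a)e^(-kt).
Plug in T_a = 25, T₀ = 70, k = 0.15, t = 13: T(13) = 25 + (45)e^(-1.95) ≈ 31.4°C.


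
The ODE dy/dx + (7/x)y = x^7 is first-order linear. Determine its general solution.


P(x) = 7/x ⇒ μ = x^7.
(x^7 y)' = x^14 ⇒ x^7 y = x^15/(15) + C.
Solve for y: y = (1/15)x^8 + C/x^7.


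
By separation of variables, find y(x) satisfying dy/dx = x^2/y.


Separate variables: y dy = x^2 dx.
Integrate both sides: y²/2 = (1/3)x^3 + C₀.
Multiply by 2: y² = (2/3)x^3 + C.


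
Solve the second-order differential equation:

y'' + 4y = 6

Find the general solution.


Homogeneous part: r² + 4 = 0 ⇒ r = ±2i, so y_h = C₁cos(2x) + C₂sin(2x).
Try constant y_p = A; plug in: 4A = 6 ⇒ A = 3/2.
General solution: y = C₁cos(2x) + C₂sin(2x) + 3/2.


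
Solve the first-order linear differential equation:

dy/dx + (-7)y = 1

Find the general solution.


P(x) = -7 ⇒ μ = e^(-7x).
(μ y)' = e^(-7x) ⇒ μ y = -(1/7)e^(-7x) + C.
Divide by μ: y = -1/7 + Ce^(7x).


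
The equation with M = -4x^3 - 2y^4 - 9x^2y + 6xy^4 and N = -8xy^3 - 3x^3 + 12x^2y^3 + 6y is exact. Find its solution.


Check exactness: ∂M/∂y = -8y^3 - 9x^2 + 24xy^3 and ∂N/∂x = -8y^3 - 9x^2 + 24xy^3; equal, so the equation is exact.
Integrate M with respect to x (treating y as constant): ∫M dx = -x^4 - 2xy^4 - 3x^3y + 3x^2y^4 + h(y).
Differentiate w.r.t. y and set equal to N: the x-dependent terms already match, leaving h'(y) = 6y. Integrate: h(y) = 3y^2.
So F(x,y) = -x^4 - 2xy^4 - 3x^3y + 3x^2y^4 + 3y^2.
General solution: -x^4 - 2xy^4 - 3x^3y + 3x^2y^4 + 3y^2 = C.


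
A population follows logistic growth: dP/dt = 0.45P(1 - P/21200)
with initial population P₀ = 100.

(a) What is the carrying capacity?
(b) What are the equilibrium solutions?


Logistic ODE dP/dt = 0.45P(1 - P/21200) has equilibria where dP/dt = 0, i.e. P = 0 or P = 21200.
The coefficient (1 - P/K) = 0 when P = K, identifying K = 21200 as the carrying capacity.
(a) K = 21200; (b) equilibria P = 0 and P = 21200.


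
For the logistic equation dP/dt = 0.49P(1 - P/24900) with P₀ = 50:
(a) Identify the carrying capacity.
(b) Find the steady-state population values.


Logistic ODE dP/dt = 0.49P(1 - P/24900) has equilibria where dP/dt = 0, i.e. P = 0 or P = 24900.
The coefficient (1 - P/K) = 0 when P = K, identifying K = 24900 as the carrying capacity.
(a) K = 24900; (b) equilibria P = 0 and P = 24900.


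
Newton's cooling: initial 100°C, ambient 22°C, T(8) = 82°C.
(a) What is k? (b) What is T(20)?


Newton's law: T(t) = T_a + (T₀ - T_a)e^(-kt).
(a) Use T(8) = 82: (82 - 22)/(100 - 22) = e^(-k·8), so k = -ln(0.769)/8 ≈ 0.0328.
(b) Apply k to t = 20: T(20) = 22 + (78)e^(-0.656) ≈ 62.5°C.


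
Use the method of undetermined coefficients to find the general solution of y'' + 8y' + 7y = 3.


Characteristic roots of r² + 8r + 7 = 0 are -1, -7.
y_h = C₁e^(-x) + C₂e^(-7x).
Constant forcing; try y_p = A. Then 7A = 3 ⇒ A = 3/7.
General solution: y = C₁e^(-x) + C₂e^(-7x) + 3/7.


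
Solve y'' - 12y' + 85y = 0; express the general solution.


Characteristic equation: r² - 12r + 85 = 0.
Discriminant is negative; roots r = 6 ± 7i (complex conjugate pair).
General solution uses e^(α x)(C₁ cos(β x) + C₂ sin(β x)): y = e^(6x)(C₁cos(7x) + C₂sin(7x)).


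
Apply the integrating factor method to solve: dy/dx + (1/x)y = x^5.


P(x) = 1/x ⇒ μ = x^1.
(x^1 y)' = x^6 ⇒ x^1 y = x^7/(7) + C.
Solve for y: y = (1/7)x^6 + C/x^1.


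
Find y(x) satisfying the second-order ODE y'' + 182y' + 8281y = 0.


Characteristic equation: r² + 182r + 8281 = 0, i.e. (r + 91)² = 0.
Repeated root r = -91; include an x factor for the second linearly independent solution.
General solution: y = (C₁ + C₂x)e^(-91x).


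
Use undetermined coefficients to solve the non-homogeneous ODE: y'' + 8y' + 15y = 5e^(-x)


Characteristic roots of r² + 8r + 15 = 0 are -5, -3.
y_h = C₁e^(-5x) + C₂e^(-3x).
Forcing exponent -1 is not a characteristic root; try y_p = Ae^(-x).
Substitute: A·(1 + (8)·-1 + (15)) = A·8 = 5, so A = 5/8.
General solution: y = C₁e^(-5x) + C₂e^(-3x) + (5/8)e^(-x).


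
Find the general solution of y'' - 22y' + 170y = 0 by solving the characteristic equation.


Characteristic equation: r² - 22r + 170 = 0.
Discriminant is negative; roots r = 11 ± 7i (complex conjugate pair).
General solution uses e^(α x)(C₁ cos(β x) + C₂ sin(β x)): y = e^(11x)(C₁cos(7x) + C₂sin(7x)).


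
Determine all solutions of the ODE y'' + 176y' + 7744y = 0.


Characteristic equation: r² + 176r + 7744 = 0, i.e. (r + 88)² = 0.
Repeated root r = -88; include an x factor for the second linearly independent solution.
General solution: y = (C₁ + C₂x)e^(-88x).


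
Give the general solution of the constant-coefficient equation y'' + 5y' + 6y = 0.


Characteristic equation: r² + 5r + 6 = 0.
Factor: (r + 2)(r + 3) = 0 ⇒ r = -2, -3 (distinct real).
General solution: y = C₁e^(-2x) + C₂e^(-3x).


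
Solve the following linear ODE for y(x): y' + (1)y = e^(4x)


P(x) = 1 ⇒ μ = e^(x).
(μ y)' = e^(5x) ⇒ μ y = e^(5x)/5 + C.
Divide by μ: y = (1/5)e^(4x) + Ce^(-x).


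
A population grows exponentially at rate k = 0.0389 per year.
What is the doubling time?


Exponential growth: P(t) = P₀ e^(0.0389t). Set P(t)/P₀ = 2: e^(0.0389t) = 2.
Solve: t = ln(2)/0.0389 ≈ 17.82 years.


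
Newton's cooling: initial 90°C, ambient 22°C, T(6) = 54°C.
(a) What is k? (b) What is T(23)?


Newton's law: T(t) = T_a + (T₀ - T_a)e^(-kt).
(a) Use T(6) = 54: (54 - 22)/(90 - 22) = e^(-k·6), so k = -ln(0.471)/6 ≈ 0.1256.
(b) Apply k to t = 23: T(23) = 22 + (68)e^(-2.889) ≈ 25.8°C.


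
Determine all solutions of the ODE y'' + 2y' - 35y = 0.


Characteristic equation: r² + 2r - 35 = 0.
Factor: (r - 5)(r + 7) = 0 ⇒ r = 5, -7 (distinct real).
General solution: y = C₁e^(5x) + C₂e^(-7x).


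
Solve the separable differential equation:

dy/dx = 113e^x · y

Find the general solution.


Separate variables: dy/y = 113e^x dx.
Integrate: ln|y| = 113e^x + C₀.
Exponentiate: y = Ce^(113e^x).


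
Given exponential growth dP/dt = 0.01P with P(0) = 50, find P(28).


The ODE dP/dt = 0.01P has solution P(t) = P(0)e^(0.01t).
Substitute P(0) = 50 and t = 28: P(28) = 50 e^(0.28) ≈ 66.


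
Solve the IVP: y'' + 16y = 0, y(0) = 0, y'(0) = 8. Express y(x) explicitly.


Characteristic roots of r² + 16 = 0 are ±4i, so y = C₁cos(4x) + C₂sin(4x).
Apply y(0) = 0: C₁ = 0. Differentiate and apply y'(0) = 8: 4·C₂ = 8, so C₂ = 2.
Particular solution: y = 2sin(4x).


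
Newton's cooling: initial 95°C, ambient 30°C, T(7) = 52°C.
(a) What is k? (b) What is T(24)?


Newton's law: T(t) = T_a + (T₀ - T_a)e^(-kt).
(a) Use T(7) = 52: (52 - 30)/(95 - 30) = e^(-k·7), so k = -ln(0.338)/7 ≈ 0.1548.
(b) Apply k to t = 24: T(24) = 30 + (65)e^(-3.714) ≈ 31.6°C.


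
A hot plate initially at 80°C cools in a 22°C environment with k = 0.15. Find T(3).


Newton's law: dT/dt = -k(T - T_a) has solution T(t) = T_a + (T₀ - T_a)e^(-kt).
Plug in T_a = 22, T₀ = 80, k = 0.15, t = 3: T(3) = 22 + (58)e^(-0.45) ≈ 59.0°C.


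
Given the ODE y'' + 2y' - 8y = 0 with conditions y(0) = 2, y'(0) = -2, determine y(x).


Characteristic roots of r² + 2r - 8 = 0 are -4, 2.
General solution y = c₁ e^(-4x) + c₂ e^(2x).
Apply y(0) = 2: c₁ + c₂ = 2. Apply y'(0) = -2: -4 c₁ + 2 c₂ = -2.
Solve: c₁ = 1, c₂ = 1.
Particular solution: y = e^(-4x) + e^(2x).


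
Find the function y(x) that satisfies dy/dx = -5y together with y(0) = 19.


General solution of y' = -5y is y = Ce^(-5x).
Apply y(0) = 19: C = 19.
Particular solution: y = 19e^(-5x).


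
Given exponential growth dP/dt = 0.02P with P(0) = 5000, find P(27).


The ODE dP/dt = 0.02P has solution P(t) = P(0)e^(0.02t).
Substitute P(0) = 5000 and t = 27: P(27) = 5000 e^(0.54) ≈ 8580.


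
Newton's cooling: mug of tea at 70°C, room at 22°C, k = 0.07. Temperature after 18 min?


Newton's law: dT/dt = -k(T - T_a) has solution T(t) = T_a + (T₀ - T_a)e^(-kt).
Plug in T_a = 22, T₀ = 70, k = 0.07, t = 18: T(18) = 22 + (48)e^(-1.26) ≈ 35.6°C.


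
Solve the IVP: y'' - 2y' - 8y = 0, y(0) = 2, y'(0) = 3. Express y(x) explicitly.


Characteristic roots of r² - 2r - 8 = 0 are 4, -2.
General solution y = c₁ e^(4x) + c₂ e^(-2x).
Apply y(0) = 2: c₁ + c₂ = 2. Apply y'(0) = 3: 4 c₁ - 2 c₂ = 3.
Solve: c₁ = 7/6, c₂ = 5/6.
Particular solution: y = (7/6)e^(4x) + (5/6)e^(-2x).


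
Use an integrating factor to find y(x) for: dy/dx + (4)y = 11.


P(x) = 4, Q(x) = 11; integrating factor μ = e^(4x).
(μ y)' = 11e^(4x) ⇒ μ y = (11/4)e^(4x) + C.
Divide by μ: y = 11/4 + Ce^(-4x).


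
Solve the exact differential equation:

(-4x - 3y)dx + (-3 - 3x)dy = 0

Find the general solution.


Check exactness: ∂M/∂y = -3 and ∂N/∂x = -3; equal, so the equation is exact.
Integrate M with respect to x (treating y as constant): ∫M dx = -2x^2 - 3xy + h(y).
Differentiate w.r.t. y and set equal to N: the x-dependent terms already match, leaving h'(y) = -3. Integrate: h(y) = -3y.
So F(x,y) = -3y - 2x^2 - 3xy.
General solution: -3y - 2x^2 - 3xy = C.


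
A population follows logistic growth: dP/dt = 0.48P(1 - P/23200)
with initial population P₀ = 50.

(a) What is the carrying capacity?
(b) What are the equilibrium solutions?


Logistic ODE dP/dt = 0.48P(1 - P/23200) has equilibria where dP/dt = 0, i.e. P = 0 or P = 23200.
The coefficient (1 - P/K) = 0 when P = K, identifying K = 23200 as the carrying capacity.
(a) K = 23200; (b) equilibria P = 0 and P = 23200.


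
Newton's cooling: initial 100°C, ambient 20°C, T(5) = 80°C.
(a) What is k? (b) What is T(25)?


Newton's law: T(t) = T_a + (T₀ - T_a)e^(-kt).
(a) Use T(5) = 80: (80 - 20)/(100 - 20) = e^(-k·5), so k = -ln(0.750)/5 ≈ 0.0575.
(b) Apply k to t = 25: T(25) = 20 + (80)e^(-1.438) ≈ 39.0°C.


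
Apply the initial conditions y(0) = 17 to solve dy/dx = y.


General solution of y' = y is y = Ce^(x).
Apply y(0) = 17: C = 17.
Particular solution: y = 17e^(x).


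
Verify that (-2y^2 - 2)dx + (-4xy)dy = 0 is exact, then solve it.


Check exactness: ∂M/∂y = -4y and ∂N/∂x = -4y; equal, so the equation is exact.
Integrate M with respect to x (treating y as constant): ∫M dx = -2xy^2 - 2x + h(y).
Differentiate w.r.t. y and set equal to N: all terms match, so h'(y) = 0 and h is a constant absorbed into C.
General solution: -2xy^2 - 2x = C.


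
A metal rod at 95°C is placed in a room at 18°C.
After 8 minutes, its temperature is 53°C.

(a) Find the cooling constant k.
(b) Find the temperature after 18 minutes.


Newton's law: T(t) = T_a + (T₀ - T_a)e^(-kt).
(a) Use T(8) = 53: (53 - 18)/(95 - 18) = e^(-k·8), so k = -ln(0.455)/8 ≈ 0.0986.
(b) Apply k to t = 18: T(18) = 18 + (77)e^(-1.774) ≈ 31.1°C.


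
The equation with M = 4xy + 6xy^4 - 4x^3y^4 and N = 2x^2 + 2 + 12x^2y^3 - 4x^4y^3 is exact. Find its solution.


Check exactness: ∂M/∂y = 4x + 24xy^3 - 16x^3y^3 and ∂N/∂x = 4x + 24xy^3 - 16x^3y^3; equal, so the equation is exact.
Integrate M with respect to x (treating y as constant): ∫M dx = 2x^2y + 3x^2y^4 - x^4y^4 + h(y).
Differentiate w.r.t. y and set equal to N: the x-dependent terms already match, leaving h'(y) = 2. Integrate: h(y) = 2y.
So F(x,y) = 2x^2y + 2y + 3x^2y^4 - x^4y^4.
General solution: 2x^2y + 2y + 3x^2y^4 - x^4y^4 = C.


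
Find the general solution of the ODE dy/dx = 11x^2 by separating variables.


Integrate both sides with respect to x: y = ∫ 11x^2 dx = (11/3)x^3 + C.


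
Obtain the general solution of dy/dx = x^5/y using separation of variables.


Separate variables: y dy = x^5 dx.
Integrate both sides: y²/2 = (1/6)x^6 + C₀.
Multiply by 2: y² = (1/3)x^6 + C.


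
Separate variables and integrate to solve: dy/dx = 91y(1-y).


Separate: dy/[y(1-y)] = 91 dx.
Partial fractions: 1/[y(1-y)] = 1/y + 1/(1-y).
Integrate: ln|y/(1-y)| = 91x + C₀.
Solve for y: y = 1/(1 + Ce^(-91x)).


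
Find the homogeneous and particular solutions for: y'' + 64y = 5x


Homogeneous: r² + 64 = 0 ⇒ r = ±8i, y_h = C₁cos(8x) + C₂sin(8x).
Polynomial forcing; try y_p = Ax + B. Then y_p'' + 64 y_p = 64(Ax + B) = 5x, so B = 0 and A = 5/64.
General solution: y = C₁cos(8x) + C₂sin(8x) + (5/64)x.


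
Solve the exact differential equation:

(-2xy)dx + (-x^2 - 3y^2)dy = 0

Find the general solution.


Check exactness: ∂M/∂y = -2x and ∂N/∂x = -2x; equal, so the equation is exact.
Integrate M with respect to x (treating y as constant): ∫M dx = -x^2y + h(y).
Differentiate w.r.t. y and set equal to N: the x-dependent terms already match, leaving h'(y) = -3y^2. Integrate: h(y) = -y^3.
So F(x,y) = -x^2y - y^3.
General solution: -x^2y - y^3 = C.


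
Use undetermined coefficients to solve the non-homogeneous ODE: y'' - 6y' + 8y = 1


Characteristic roots of r² - 6r + 8 = 0 are 2, 4.
y_h = C₁e^(2x) + C₂e^(4x).
Forcing exponent 0 is not a characteristic root; try y_p = A.
Substitute: A·(0 + (-6)·0 + (8)) = A·8 = 1, so A = 1/8.
General solution: y = C₁e^(2x) + C₂e^(4x) + 1/8.


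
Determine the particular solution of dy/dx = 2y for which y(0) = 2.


General solution of y' = 2y is y = Ce^(2x).
Apply y(0) = 2: C = 2.
Particular solution: y = 2e^(2x).


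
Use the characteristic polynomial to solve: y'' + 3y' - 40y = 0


Characteristic equation: r² + 3r - 40 = 0.
Factor: (r + 8)(r - 5) = 0 ⇒ r = -8, 5 (distinct real).
General solution: y = C₁e^(-8x) + C₂e^(5x).


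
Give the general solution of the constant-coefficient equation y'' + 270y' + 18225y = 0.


Characteristic equation: r² + 270r + 18225 = 0, i.e. (r + 135)² = 0.
Repeated root r = -135; include an x factor for the second linearly independent solution.
General solution: y = (C₁ + C₂x)e^(-135x).


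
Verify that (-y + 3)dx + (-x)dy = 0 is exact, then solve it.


Check exactness: ∂M/∂y = -1 and ∂N/∂x = -1; equal, so the equation is exact.
Integrate M with respect to x (treating y as constant): ∫M dx = -xy + 3x + h(y).
Differentiate w.r.t. y and set equal to N: all terms match, so h'(y) = 0 and h is a constant absorbed into C.
General solution: -xy + 3x = C.


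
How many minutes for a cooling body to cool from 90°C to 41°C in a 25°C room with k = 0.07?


From T(t) = T_a + (T₀ - T_a)e^(-kt), set T(t) = 41:
(41 - 25) / (90 - 25) = e^(-0.07t), so t = -ln(0.246)/0.07 ≈ 20.0 minutes.


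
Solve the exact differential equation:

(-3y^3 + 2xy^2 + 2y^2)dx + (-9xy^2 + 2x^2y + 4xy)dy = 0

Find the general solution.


Check exactness: ∂M/∂y = -9y^2 + 4xy + 4y and ∂N/∂x = -9y^2 + 4xy + 4y; equal, so the equation is exact.
Integrate M with respect to x (treating y as constant): ∫M dx = -3xy^3 + x^2y^2 + 2xy^2 + h(y).
Differentiate w.r.t. y and set equal to N: all terms match, so h'(y) = 0 and h is a constant absorbed into C.
General solution: -3xy^3 + x^2y^2 + 2xy^2 = C.


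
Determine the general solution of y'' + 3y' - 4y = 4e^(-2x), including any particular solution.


Characteristic roots of r² + 3r - 4 = 0 are 1, -4.
y_h = C₁e^(x) + C₂e^(-4x).
Forcing exponent -2 is not a characteristic root; try y_p = Ae^(-2x).
Substitute: A·(4 + (3)·-2 + (-4)) = A·-6 = 4, so A = -2/3.
General solution: y = C₁e^(x) + C₂e^(-4x) - (2/3)e^(-2x).


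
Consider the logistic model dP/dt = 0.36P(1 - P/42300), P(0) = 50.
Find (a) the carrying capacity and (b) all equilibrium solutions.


Logistic ODE dP/dt = 0.36P(1 - P/42300) has equilibria where dP/dt = 0, i.e. P = 0 or P = 42300.
The coefficient (1 - P/K) = 0 when P = K, identifying K = 42300 as the carrying capacity.
(a) K = 42300; (b) equilibria P = 0 and P = 42300.


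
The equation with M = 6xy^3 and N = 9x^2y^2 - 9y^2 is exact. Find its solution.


Check exactness: ∂M/∂y = 18xy^2 and ∂N/∂x = 18xy^2; equal, so the equation is exact.
Integrate M with respect to x (treating y as constant): ∫M dx = 3x^2y^3 + h(y).
Differentiate w.r.t. y and set equal to N: the x-dependent terms already match, leaving h'(y) = -9y^2. Integrate: h(y) = -3y^3.
So F(x,y) = 3x^2y^3 - 3y^3.
General solution: 3x^2y^3 - 3y^3 = C.


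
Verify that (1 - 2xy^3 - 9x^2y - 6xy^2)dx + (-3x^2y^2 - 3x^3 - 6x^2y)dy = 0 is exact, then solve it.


Check exactness: ∂M/∂y = -6xy^2 - 9x^2 - 12xy and ∂N/∂x = -6xy^2 - 9x^2 - 12xy; equal, so the equation is exact.
Integrate M with respect to x (treating y as constant): ∫M dx = x - x^2y^3 - 3x^3y - 3x^2y^2 + h(y).
Differentiate w.r.t. y and set equal to N: all terms match, so h'(y) = 0 and h is a constant absorbed into C.
General solution: x - x^2y^3 - 3x^3y - 3x^2y^2 = C.


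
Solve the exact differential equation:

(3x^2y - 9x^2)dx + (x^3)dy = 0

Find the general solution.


Check exactness: ∂M/∂y = 3x^2 and ∂N/∂x = 3x^2; equal, so the equation is exact.
Integrate M with respect to x (treating y as constant): ∫M dx = x^3y - 3x^3 + h(y).
Differentiate w.r.t. y and set equal to N: all terms match, so h'(y) = 0 and h is a constant absorbed into C.
General solution: x^3y - 3x^3 = C.


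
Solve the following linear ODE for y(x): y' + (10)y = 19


P(x) = 10, Q(x) = 19; integrating factor μ = e^(10x).
(μ y)' = 19e^(10x) ⇒ μ y = (19/10)e^(10x) + C.
Divide by μ: y = 19/10 + Ce^(-10x).


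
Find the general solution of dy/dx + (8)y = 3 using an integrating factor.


P(x) = 8, Q(x) = 3; integrating factor μ = e^(8x).
(μ y)' = 3e^(8x) ⇒ μ y = (3/8)e^(8x) + C.
Divide by μ: y = 3/8 + Ce^(-8x).


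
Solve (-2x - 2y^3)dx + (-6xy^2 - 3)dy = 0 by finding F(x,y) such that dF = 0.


Check exactness: ∂M/∂y = -6y^2 and ∂N/∂x = -6y^2; equal, so the equation is exact.
Integrate M with respect to x (treating y as constant): ∫M dx = -x^2 - 2xy^3 + h(y).
Differentiate w.r.t. y and set equal to N: the x-dependent terms already match, leaving h'(y) = -3. Integrate: h(y) = -3y.
So F(x,y) = -x^2 - 2xy^3 - 3y.
General solution: -x^2 - 2xy^3 - 3y = C.


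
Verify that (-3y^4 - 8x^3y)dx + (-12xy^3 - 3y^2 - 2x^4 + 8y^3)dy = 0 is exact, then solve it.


Check exactness: ∂M/∂y = -12y^3 - 8x^3 and ∂N/∂x = -12y^3 - 8x^3; equal, so the equation is exact.
Integrate M with respect to x (treating y as constant): ∫M dx = -3xy^4 - 2x^4y + h(y).
Differentiate w.r.t. y and set equal to N: the x-dependent terms already match, leaving h'(y) = -3y^2 + 8y^3. Integrate: h(y) = -y^3 + 2y^4.
So F(x,y) = -3xy^4 - y^3 - 2x^4y + 2y^4.
General solution: -3xy^4 - y^3 - 2x^4y + 2y^4 = C.


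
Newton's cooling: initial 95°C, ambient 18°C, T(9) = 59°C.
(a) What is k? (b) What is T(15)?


Newton's law: T(t) = T_a + (T₀ - T_a)e^(-kt).
(a) Use T(9) = 59: (59 - 18)/(95 - 18) = e^(-k·9), so k = -ln(0.532)/9 ≈ 0.0700.
(b) Apply k to t = 15: T(15) = 18 + (77)e^(-1.050) ≈ 44.9°C.


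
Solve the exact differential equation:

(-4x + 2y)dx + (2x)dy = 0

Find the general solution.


Check exactness: ∂M/∂y = 2 and ∂N/∂x = 2; equal, so the equation is exact.
Integrate M with respect to x (treating y as constant): ∫M dx = -2x^2 + 2xy + h(y).
Differentiate w.r.t. y and set equal to N: all terms match, so h'(y) = 0 and h is a constant absorbed into C.
General solution: -2x^2 + 2xy = C.


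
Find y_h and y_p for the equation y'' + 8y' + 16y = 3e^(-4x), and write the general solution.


Characteristic polynomial (r + 4)² = 0; repeated root r = -4.
y_h = (C₁ + C₂x)e^(-4x). Forcing matches the repeated root (resonance), so try y_p = Ax² e^(-4x).
Substitute and solve for A: 2A = 3, so A = 3/2.
General solution: y = (C₁ + C₂x + (3/2)x²)e^(-4x).


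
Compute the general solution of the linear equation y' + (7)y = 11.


P(x) = 7, Q(x) = 11; integrating factor μ = e^(7x).
(μ y)' = 11e^(7x) ⇒ μ y = (11/7)e^(7x) + C.
Divide by μ: y = 11/7 + Ce^(-7x).


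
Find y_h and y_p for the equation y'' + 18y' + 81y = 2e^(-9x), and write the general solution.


Characteristic polynomial (r + 9)² = 0; repeated root r = -9.
y_h = (C₁ + C₂x)e^(-9x). Forcing matches the repeated root (resonance), so try y_p = Ax² e^(-9x).
Substitute and solve for A: 2A = 2, so A = 1.
General solution: y = (C₁ + C₂x + x²)e^(-9x).


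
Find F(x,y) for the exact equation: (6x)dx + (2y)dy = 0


Check exactness: ∂M/∂y = 0 and ∂N/∂x = 0; equal, so the equation is exact.
Integrate M with respect to x (treating y as constant): ∫M dx = 3x^2 + h(y).
Differentiate w.r.t. y and set equal to N: the x-dependent terms already match, leaving h'(y) = 2y. Integrate: h(y) = y^2.
So F(x,y) = 3x^2 + y^2.
General solution: 3x^2 + y^2 = C.


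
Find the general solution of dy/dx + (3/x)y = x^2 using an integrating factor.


P(x) = 3/x ⇒ μ = x^3.
(x^3 y)' = x^3·x^2 = x^5.
Integrate: x^3 y = x^6/(6) + C.
Solve for y: y = (1/6)x^3 + C/x^3.


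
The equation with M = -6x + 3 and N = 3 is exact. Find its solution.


Check exactness: ∂M/∂y = 0 and ∂N/∂x = 0; equal, so the equation is exact.
Integrate M with respect to x (treating y as constant): ∫M dx = -3x^2 + 3x + h(y).
Differentiate w.r.t. y and set equal to N: the x-dependent terms already match, leaving h'(y) = 3. Integrate: h(y) = 3y.
So F(x,y) = 3y - 3x^2 + 3x.
General solution: 3y - 3x^2 + 3x = C.


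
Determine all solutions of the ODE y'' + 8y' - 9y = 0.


Characteristic equation: r² + 8r - 9 = 0.
Factor: (r - 1)(r + 9) = 0 ⇒ r = 1, -9 (distinct real).
General solution: y = C₁e^(x) + C₂e^(-9x).


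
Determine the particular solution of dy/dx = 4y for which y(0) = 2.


General solution of y' = 4y is y = Ce^(4x).
Apply y(0) = 2: C = 2.
Particular solution: y = 2e^(4x).


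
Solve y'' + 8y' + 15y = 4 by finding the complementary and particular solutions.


Characteristic roots of r² + 8r + 15 = 0 are -3, -5.
y_h = C₁e^(-3x) + C₂e^(-5x).
Constant forcing; try y_p = A. Then 15A = 4 ⇒ A = 4/15.
General solution: y = C₁e^(-3x) + C₂e^(-5x) + 4/15.


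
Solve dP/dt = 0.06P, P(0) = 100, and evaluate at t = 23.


The ODE dP/dt = 0.06P has solution P(t) = P(0)e^(0.06t).
Substitute P(0) = 100 and t = 23: P(23) = 100 e^(1.38) ≈ 397.


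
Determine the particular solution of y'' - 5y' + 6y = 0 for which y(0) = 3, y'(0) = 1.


Characteristic roots of r² - 5r + 6 = 0 are 2, 3.
General solution y = c₁ e^(2x) + c₂ e^(3x).
Apply y(0) = 3: c₁ + c₂ = 3. Apply y'(0) = 1: 2 c₁ + 3 c₂ = 1.
Solve: c₁ = 8, c₂ = -5.
Particular solution: y = 8e^(2x) - 5e^(3x).


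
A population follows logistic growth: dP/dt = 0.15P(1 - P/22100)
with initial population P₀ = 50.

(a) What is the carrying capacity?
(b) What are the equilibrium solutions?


Logistic ODE dP/dt = 0.15P(1 - P/22100) has equilibria where dP/dt = 0, i.e. P = 0 or P = 22100.
The coefficient (1 - P/K) = 0 when P = K, identifying K = 22100 as the carrying capacity.
(a) K = 22100; (b) equilibria P = 0 and P = 22100.


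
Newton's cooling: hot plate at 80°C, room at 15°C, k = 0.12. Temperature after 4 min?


Newton's law: dT/dt = -k(T - T_a) has solution T(t) = T_a + (T₀ - T_a)e^(-kt).
Plug in T_a = 15, T₀ = 80, k = 0.12, t = 4: T(4) = 15 + (65)e^(-0.48) ≈ 55.2°C.


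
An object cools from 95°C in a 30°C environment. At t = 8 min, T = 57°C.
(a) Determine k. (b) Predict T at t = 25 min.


Newton's law: T(t) = T_a + (T₀ - T_a)e^(-kt).
(a) Use T(8) = 57: (57 - 30)/(95 - 30) = e^(-k·8), so k = -ln(0.415)/8 ≈ 0.1098.
(b) Apply k to t = 25: T(25) = 30 + (65)e^(-2.745) ≈ 34.2°C.


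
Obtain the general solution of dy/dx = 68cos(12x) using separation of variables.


g(y) = 1, so integrate directly: y = ∫ 68cos(12x) dx = (17/3)sin(12x) + C.


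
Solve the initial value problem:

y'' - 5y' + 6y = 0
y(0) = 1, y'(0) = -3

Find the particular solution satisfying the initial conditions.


Characteristic roots of r² - 5r + 6 = 0 are 3, 2.
General solution y = c₁ e^(3x) + c₂ e^(2x).
Apply y(0) = 1: c₁ + c₂ = 1. Apply y'(0) = -3: 3 c₁ + 2 c₂ = -3.
Solve: c₁ = -5, c₂ = 6.
Particular solution: y = -5e^(3x) + 6e^(2x).


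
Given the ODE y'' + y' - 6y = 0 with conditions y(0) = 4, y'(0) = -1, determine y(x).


Characteristic roots of r² + r - 6 = 0 are -3, 2.
General solution y = c₁ e^(-3x) + c₂ e^(2x).
Apply y(0) = 4: c₁ + c₂ = 4. Apply y'(0) = -1: -3 c₁ + 2 c₂ = -1.
Solve: c₁ = 9/5, c₂ = 11/5.
Particular solution: y = (9/5)e^(-3x) + (11/5)e^(2x).


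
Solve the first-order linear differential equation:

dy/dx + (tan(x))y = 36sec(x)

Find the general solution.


P(x) = tan(x) ⇒ μ = e^(∫tan(x)dx) = sec(x).
(sec(x) y)' = 36sec²(x) ⇒ sec(x) y = 36tan(x) + C.
Multiply by cos(x): y = 36sin(x) + C·cos(x).


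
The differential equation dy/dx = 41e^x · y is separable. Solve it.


Separate variables: dy/y = 41e^x dx.
Integrate: ln|y| = 41e^x + C₀.
Exponentiate: y = Ce^(41e^x).


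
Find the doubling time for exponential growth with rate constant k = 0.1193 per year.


Exponential growth: P(t) = P₀ e^(0.1193t). Set P(t)/P₀ = 2: e^(0.1193t) = 2.
Solve: t = ln(2)/0.1193 ≈ 5.81 years.


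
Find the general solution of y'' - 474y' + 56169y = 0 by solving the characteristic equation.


Characteristic equation: r² - 474r + 56169 = 0, i.e. (r - 237)² = 0.
Repeated root r = 237; include an x factor for the second linearly independent solution.
General solution: y = (C₁ + C₂x)e^(237x).


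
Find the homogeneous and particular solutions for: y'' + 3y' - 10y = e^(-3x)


Characteristic roots of r² + 3r - 10 = 0 are -5, 2.
y_h = C₁e^(-5x) + C₂e^(2x).
Forcing exponent -3 is not a characteristic root; try y_p = Ae^(-3x).
Substitute: A·(9 + (3)·-3 + (-10)) = A·-10 = 1, so A = -1/10.
General solution: y = C₁e^(-5x) + C₂e^(2x) - (1/10)e^(-3x).


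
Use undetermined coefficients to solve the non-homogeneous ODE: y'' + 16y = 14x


Homogeneous: r² + 16 = 0 ⇒ r = ±4i, y_h = C₁cos(4x) + C₂sin(4x).
Polynomial forcing; try y_p = Ax + B. Then y_p'' + 16 y_p = 16(Ax + B) = 14x, so B = 0 and A = 7/8.
General solution: y = C₁cos(4x) + C₂sin(4x) + (7/8)x.


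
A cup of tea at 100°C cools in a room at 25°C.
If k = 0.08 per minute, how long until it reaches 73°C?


From T(t) = T_a + (T₀ - T_a)e^(-kt), set T(t) = 73:
(73 - 25) / (100 - 25) = e^(-0.08t), so t = -ln(0.640)/0.08 ≈ 5.6 minutes.


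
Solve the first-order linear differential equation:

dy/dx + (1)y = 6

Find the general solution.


P(x) = 1, Q(x) = 6; integrating factor μ = e^(x).
(μ y)' = 6e^(x) ⇒ μ y = 6e^(x) + C.
Divide by μ: y = 6 + Ce^(-x).


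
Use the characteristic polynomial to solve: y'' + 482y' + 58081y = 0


Characteristic equation: r² + 482r + 58081 = 0, i.e. (r + 241)² = 0.
Repeated root r = -241; include an x factor for the second linearly independent solution.
General solution: y = (C₁ + C₂x)e^(-241x).


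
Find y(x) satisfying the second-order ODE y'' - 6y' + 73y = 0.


Characteristic equation: r² - 6r + 73 = 0.
Discriminant is negative; roots r = 3 ± 8i (complex conjugate pair).
General solution uses e^(α x)(C₁ cos(β x) + C₂ sin(β x)): y = e^(3x)(C₁cos(8x) + C₂sin(8x)).


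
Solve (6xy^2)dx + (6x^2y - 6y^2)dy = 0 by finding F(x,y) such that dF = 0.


Check exactness: ∂M/∂y = 12xy and ∂N/∂x = 12xy; equal, so the equation is exact.
Integrate M with respect to x (treating y as constant): ∫M dx = 3x^2y^2 + h(y).
Differentiate w.r.t. y and set equal to N: the x-dependent terms already match, leaving h'(y) = -6y^2. Integrate: h(y) = -2y^3.
So F(x,y) = 3x^2y^2 - 2y^3.
General solution: 3x^2y^2 - 2y^3 = C.


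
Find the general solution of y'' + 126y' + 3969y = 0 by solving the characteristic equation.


Characteristic equation: r² + 126r + 3969 = 0, i.e. (r + 63)² = 0.
Repeated root r = -63; include an x factor for the second linearly independent solution.
General solution: y = (C₁ + C₂x)e^(-63x).


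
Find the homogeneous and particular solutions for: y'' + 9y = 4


Homogeneous part: r² + 9 = 0 ⇒ r = ±3i, so y_h = C₁cos(3x) + C₂sin(3x).
Try constant y_p = A; plug in: 9A = 4 ⇒ A = 4/9.
General solution: y = C₁cos(3x) + C₂sin(3x) + 4/9.


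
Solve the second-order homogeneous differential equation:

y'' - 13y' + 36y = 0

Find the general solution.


Characteristic equation: r² - 13r + 36 = 0.
Factor: (r - 4)(r - 9) = 0 ⇒ r = 4, 9 (distinct real).
General solution: y = C₁e^(4x) + C₂e^(9x).


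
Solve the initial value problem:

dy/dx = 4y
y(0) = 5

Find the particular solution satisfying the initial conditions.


General solution of y' = 4y is y = Ce^(4x).
Apply y(0) = 5: C = 5.
Particular solution: y = 5e^(4x).


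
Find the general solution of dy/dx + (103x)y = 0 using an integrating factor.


P(x) = 103x ⇒ μ = e^((103/2)x²).
Q(x) = 0 so μ y is constant: y = Ce^(-(103/2)x²).


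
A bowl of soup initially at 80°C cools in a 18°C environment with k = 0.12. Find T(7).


Newton's law: dT/dt = -k(T - T_a) has solution T(t) = T_a + (T₀ - T_a)e^(-kt).
Plug in T_a = 18, T₀ = 80, k = 0.12, t = 7: T(7) = 18 + (62)e^(-0.84) ≈ 44.8°C.


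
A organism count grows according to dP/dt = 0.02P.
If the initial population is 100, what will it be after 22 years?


The ODE dP/dt = 0.02P has solution P(t) = P(0)e^(0.02t).
Substitute P(0) = 100 and t = 22: P(22) = 100 e^(0.44) ≈ 155.


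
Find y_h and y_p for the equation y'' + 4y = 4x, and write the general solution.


Homogeneous: r² + 4 = 0 ⇒ r = ±2i, y_h = C₁cos(2x) + C₂sin(2x).
Polynomial forcing; try y_p = Ax + B. Then y_p'' + 4 y_p = 4(Ax + B) = 4x, so B = 0 and A = 1.
General solution: y = C₁cos(2x) + C₂sin(2x) + x.


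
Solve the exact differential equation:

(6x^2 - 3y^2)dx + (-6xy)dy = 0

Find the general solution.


Check exactness: ∂M/∂y = -6y and ∂N/∂x = -6y; equal, so the equation is exact.
Integrate M with respect to x (treating y as constant): ∫M dx = 2x^3 - 3xy^2 + h(y).
Differentiate w.r.t. y and set equal to N: all terms match, so h'(y) = 0 and h is a constant absorbed into C.
General solution: 2x^3 - 3xy^2 = C.


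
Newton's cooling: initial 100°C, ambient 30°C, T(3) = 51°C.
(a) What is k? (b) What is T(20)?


Newton's law: T(t) = T_a + (T₀ - T_a)e^(-kt).
(a) Use T(3) = 51: (51 - 30)/(100 - 30) = e^(-k·3), so k = -ln(0.300)/3 ≈ 0.4013.
(b) Apply k to t = 20: T(20) = 30 + (70)e^(-8.026) ≈ 30.0°C.


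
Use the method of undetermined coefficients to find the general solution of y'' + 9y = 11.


Homogeneous part: r² + 9 = 0 ⇒ r = ±3i, so y_h = C₁cos(3x) + C₂sin(3x).
Try constant y_p = A; plug in: 9A = 11 ⇒ A = 11/9.
General solution: y = C₁cos(3x) + C₂sin(3x) + 11/9.


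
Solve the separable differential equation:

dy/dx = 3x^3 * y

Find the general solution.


Separate variables: dy/y = 3x^3 dx.
Integrate: ln|y| = (3/4)x^4 + C₀.
Exponentiate: y = Ce^((3/4)x^4).


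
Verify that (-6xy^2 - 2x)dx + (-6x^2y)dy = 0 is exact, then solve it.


Check exactness: ∂M/∂y = -12xy and ∂N/∂x = -12xy; equal, so the equation is exact.
Integrate M with respect to x (treating y as constant): ∫M dx = -3x^2y^2 - x^2 + h(y).
Differentiate w.r.t. y and set equal to N: all terms match, so h'(y) = 0 and h is a constant absorbed into C.
General solution: -3x^2y^2 - x^2 = C.


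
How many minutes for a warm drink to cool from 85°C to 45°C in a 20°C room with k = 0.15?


From T(t) = T_a + (T₀ - T_a)e^(-kt), set T(t) = 45:
(45 - 20) / (85 - 20) = e^(-0.15t), so t = -ln(0.385)/0.15 ≈ 6.4 minutes.


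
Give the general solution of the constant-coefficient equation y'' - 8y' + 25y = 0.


Characteristic equation: r² - 8r + 25 = 0.
Discriminant is negative; roots r = 4 ± 3i (complex conjugate pair).
General solution uses e^(α x)(C₁ cos(β x) + C₂ sin(β x)): y = e^(4x)(C₁cos(3x) + C₂sin(3x)).


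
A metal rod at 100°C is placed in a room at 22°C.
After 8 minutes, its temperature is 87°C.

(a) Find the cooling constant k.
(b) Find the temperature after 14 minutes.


Newton's law: T(t) = T_a + (T₀ - T_a)e^(-kt).
(a) Use T(8) = 87: (87 - 22)/(100 - 22) = e^(-k·8), so k = -ln(0.833)/8 ≈ 0.0228.
(b) Apply k to t = 14: T(14) = 22 + (78)e^(-0.319) ≈ 78.7°C.


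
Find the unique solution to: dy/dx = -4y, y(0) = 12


General solution of y' = -4y is y = Ce^(-4x).
Apply y(0) = 12: C = 12.
Particular solution: y = 12e^(-4x).


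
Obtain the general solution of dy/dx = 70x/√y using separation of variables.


Separate: √y dy = 70x dx.
Integrate: (2/3)y^(3/2) = 35x² + C.


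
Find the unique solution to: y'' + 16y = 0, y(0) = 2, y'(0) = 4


Characteristic roots of r² + 16 = 0 are ±4i, so y = C₁cos(4x) + C₂sin(4x).
Apply y(0) = 2: C₁ = 2. Differentiate and apply y'(0) = 4: 4·C₂ = 4, so C₂ = 1.
Particular solution: y = 2cos(4x) + sin(4x).


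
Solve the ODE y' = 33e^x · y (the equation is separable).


Separate variables: dy/y = 33e^x dx.
Integrate: ln|y| = 33e^x + C₀.
Exponentiate: y = Ce^(33e^x).
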